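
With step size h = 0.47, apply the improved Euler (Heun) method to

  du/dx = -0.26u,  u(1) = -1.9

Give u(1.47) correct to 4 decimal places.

-1.6820

Heun: k1 = f(x_n, u_n); k2 = f(x_n + h, u_n + h·k1); u_{n+1} = u_n + (h/2)·(k1 + k2).
x=1.000000, u=-1.900000:
  k1 = f(1.000000, -1.900000) = 0.494000
  k2 = f(1.470000, -1.667820) = 0.433633
  u ← -1.900000 + (0.47/2)·(0.494000 + 0.433633) = -1.682006
u(1.47) ≈ -1.6820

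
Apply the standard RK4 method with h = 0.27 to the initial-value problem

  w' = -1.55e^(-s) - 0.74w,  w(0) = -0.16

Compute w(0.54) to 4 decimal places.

RK4: k1 = f(s_n, w_n); k2 = f(s_n + h/2, w_n + (h/2)·k1); k3 = f(s_n + h/2, w_n + (h/2)·k2); k4 = f(s_n + h, w_n + h·k3); w_{n+1} = w_n + (h/6)·(k1 + 2k2 + 2k3 + k4).
s=0.000000, w=-0.160000:
  k1 = f(0.000000, -0.160000) = -1.431600
  k2 = f(0.135000, -0.353266) = -1.092843
  k3 = f(0.135000, -0.307534) = -1.126685
  k4 = f(0.270000, -0.464205) = -0.839727
  w ← -0.160000 + (0.27/6)·(k1 + 2k2 + 2k3 + k4) = -0.461967
s=0.270000, w=-0.461967:
  k1 = f(0.270000, -0.461967) = -0.841383
  k2 = f(0.405000, -0.575554) = -0.607904
  k3 = f(0.405000, -0.544034) = -0.631229
  k4 = f(0.540000, -0.632399) = -0.435285
  w ← -0.461967 + (0.27/6)·(k1 + 2k2 + 2k3 + k4) = -0.630939
w(0.54) ≈ -0.6309

-0.6309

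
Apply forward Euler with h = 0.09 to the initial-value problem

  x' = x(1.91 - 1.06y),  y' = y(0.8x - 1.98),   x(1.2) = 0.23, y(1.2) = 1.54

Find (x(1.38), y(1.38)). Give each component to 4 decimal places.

0.2472, 1.0829

Euler on (x,y): x_{n+1} = x_n + h·x', y_{n+1} = y_n + h·y'.
1.200000: (0.230000, 1.540000); f=(0.063848, -2.765840) → (0.235746, 1.291074)
1.290000: (0.235746, 1.291074); f=(0.127647, -2.312834) → (0.247235, 1.082919)
(x(1.38), y(1.38)) ≈ (0.2472, 1.0829)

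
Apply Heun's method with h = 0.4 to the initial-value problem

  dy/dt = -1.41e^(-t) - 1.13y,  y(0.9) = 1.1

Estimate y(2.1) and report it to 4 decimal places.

0.1196

Heun: k1 = f(t_n, y_n); k2 = f(t_n + h, y_n + h·k1); y_{n+1} = y_n + (h/2)·(k1 + k2).
t=0.900000, y=1.100000:
  k1 = f(0.900000, 1.100000) = -1.816263
  k2 = f(1.300000, 0.373495) = -0.806319
  y ← 1.100000 + (0.4/2)·(-1.816263 + (-0.806319)) = 0.575484
t=1.300000, y=0.575484:
  k1 = f(1.300000, 0.575484) = -1.034566
  k2 = f(1.700000, 0.161657) = -0.440256
  y ← 0.575484 + (0.4/2)·(-1.034566 + (-0.440256)) = 0.280519
t=1.700000, y=0.280519:
  k1 = f(1.700000, 0.280519) = -0.574570
  k2 = f(2.100000, 0.050691) = -0.229944
  y ← 0.280519 + (0.4/2)·(-0.574570 + (-0.229944)) = 0.119616
y(2.1) ≈ 0.1196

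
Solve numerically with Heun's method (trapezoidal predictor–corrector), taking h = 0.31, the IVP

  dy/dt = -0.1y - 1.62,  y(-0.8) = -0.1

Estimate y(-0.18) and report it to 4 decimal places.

Heun: k1 = f(t_n, y_n); k2 = f(t_n + h, y_n + h·k1); y_{n+1} = y_n + (h/2)·(k1 + k2).
t=-0.800000, y=-0.100000:
  k1 = f(-0.800000, -0.100000) = -1.610000
  k2 = f(-0.490000, -0.599100) = -1.560090
  y ← -0.100000 + (0.31/2)·(-1.610000 + (-1.560090)) = -0.591364
t=-0.490000, y=-0.591364:
  k1 = f(-0.490000, -0.591364) = -1.560864
  k2 = f(-0.180000, -1.075232) = -1.512477
  y ← -0.591364 + (0.31/2)·(-1.560864 + (-1.512477)) = -1.067732
y(-0.18) ≈ -1.0677

-1.0677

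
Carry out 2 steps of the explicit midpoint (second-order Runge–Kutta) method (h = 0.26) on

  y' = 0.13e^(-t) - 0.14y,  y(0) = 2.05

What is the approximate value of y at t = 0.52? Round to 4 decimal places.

1.9565

Midpoint: k1 = f(t_n, y_n); k2 = f(t_n + h/2, y_n + (h/2)·k1); y_{n+1} = y_n + h·k2.
t=0.000000, y=2.050000:
  k1 = f(0.000000, 2.050000) = -0.157000
  k2 = f(0.130000, 2.029590) = -0.169990
  y ← 2.050000 + 0.26·(-0.169990) = 2.005803
t=0.260000, y=2.005803:
  k1 = f(0.260000, 2.005803) = -0.180576
  k2 = f(0.390000, 1.982328) = -0.189508
  y ← 2.005803 + 0.26·(-0.189508) = 1.956530
y(0.52) ≈ 1.9565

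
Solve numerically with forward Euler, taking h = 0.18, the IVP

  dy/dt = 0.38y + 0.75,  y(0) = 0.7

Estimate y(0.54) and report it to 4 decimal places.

Euler: y_{n+1} = y_n + h·f(t_n, y_n).
t=0.000000, y=0.700000: f=1.016000 → y ← 0.700000 + 0.18·1.016000 = 0.882880
t=0.180000, y=0.882880: f=1.085494 → y ← 0.882880 + 0.18·1.085494 = 1.078269
t=0.360000, y=1.078269: f=1.159742 → y ← 1.078269 + 0.18·1.159742 = 1.287023
y(0.54) ≈ 1.2870

1.2870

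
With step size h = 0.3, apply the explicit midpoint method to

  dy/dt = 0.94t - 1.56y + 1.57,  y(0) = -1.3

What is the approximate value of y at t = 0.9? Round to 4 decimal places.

0.6555

Midpoint: k1 = f(t_n, y_n); k2 = f(t_n + h/2, y_n + (h/2)·k1); y_{n+1} = y_n + h·k2.
t=0.000000, y=-1.300000:
  k1 = f(0.000000, -1.300000) = 3.598000
  k2 = f(0.150000, -0.760300) = 2.897068
  y ← -1.300000 + 0.3·2.897068 = -0.430880
t=0.300000, y=-0.430880:
  k1 = f(0.300000, -0.430880) = 2.524172
  k2 = f(0.450000, -0.052254) = 2.074516
  y ← -0.430880 + 0.3·2.074516 = 0.191475
t=0.600000, y=0.191475:
  k1 = f(0.600000, 0.191475) = 1.835299
  k2 = f(0.750000, 0.466770) = 1.546839
  y ← 0.191475 + 0.3·1.546839 = 0.655527
y(0.9) ≈ 0.6555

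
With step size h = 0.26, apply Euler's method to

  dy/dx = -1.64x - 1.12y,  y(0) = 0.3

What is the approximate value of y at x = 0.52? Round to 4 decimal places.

0.0399

Euler: y_{n+1} = y_n + h·f(x_n, y_n).
x=0.000000, y=0.300000: f=-0.336000 → y ← 0.300000 + 0.26·(-0.336000) = 0.212640
x=0.260000, y=0.212640: f=-0.664557 → y ← 0.212640 + 0.26·(-0.664557) = 0.039855
y(0.52) ≈ 0.0399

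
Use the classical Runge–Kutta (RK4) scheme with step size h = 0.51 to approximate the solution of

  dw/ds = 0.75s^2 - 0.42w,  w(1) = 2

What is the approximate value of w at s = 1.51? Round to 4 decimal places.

2.1721

RK4: k1 = f(s_n, w_n); k2 = f(s_n + h/2, w_n + (h/2)·k1); k3 = f(s_n + h/2, w_n + (h/2)·k2); k4 = f(s_n + h, w_n + h·k3); w_{n+1} = w_n + (h/6)·(k1 + 2k2 + 2k3 + k4).
s=1.000000, w=2.000000:
  k1 = f(1.000000, 2.000000) = -0.090000
  k2 = f(1.255000, 1.977050) = 0.350908
  k3 = f(1.255000, 2.089481) = 0.303687
  k4 = f(1.510000, 2.154880) = 0.805025
  w ← 2.000000 + (0.51/6)·(k1 + 2k2 + 2k3 + k4) = 2.172058
w(1.51) ≈ 2.1721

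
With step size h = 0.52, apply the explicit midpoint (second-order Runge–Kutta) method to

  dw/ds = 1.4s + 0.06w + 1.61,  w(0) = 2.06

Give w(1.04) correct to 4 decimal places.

Midpoint: k1 = f(s_n, w_n); k2 = f(s_n + h/2, w_n + (h/2)·k1); w_{n+1} = w_n + h·k2.
s=0.000000, w=2.060000:
  k1 = f(0.000000, 2.060000) = 1.733600
  k2 = f(0.260000, 2.510736) = 2.124644
  w ← 2.060000 + 0.52·2.124644 = 3.164815
s=0.520000, w=3.164815:
  k1 = f(0.520000, 3.164815) = 2.527889
  k2 = f(0.780000, 3.822066) = 2.931324
  w ← 3.164815 + 0.52·2.931324 = 4.689103
w(1.04) ≈ 4.6891

4.6891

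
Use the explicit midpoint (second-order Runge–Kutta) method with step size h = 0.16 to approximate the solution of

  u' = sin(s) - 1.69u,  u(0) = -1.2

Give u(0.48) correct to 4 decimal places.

Midpoint: k1 = f(s_n, u_n); k2 = f(s_n + h/2, u_n + (h/2)·k1); u_{n+1} = u_n + h·k2.
s=0.000000, u=-1.200000:
  k1 = f(0.000000, -1.200000) = 2.028000
  k2 = f(0.080000, -1.037760) = 1.833729
  u ← -1.200000 + 0.16·1.833729 = -0.906603
s=0.160000, u=-0.906603:
  k1 = f(0.160000, -0.906603) = 1.691478
  k2 = f(0.240000, -0.771285) = 1.541174
  u ← -0.906603 + 0.16·1.541174 = -0.660015
s=0.320000, u=-0.660015:
  k1 = f(0.320000, -0.660015) = 1.429993
  k2 = f(0.400000, -0.545616) = 1.311509
  u ← -0.660015 + 0.16·1.311509 = -0.450174
u(0.48) ≈ -0.4502

-0.4502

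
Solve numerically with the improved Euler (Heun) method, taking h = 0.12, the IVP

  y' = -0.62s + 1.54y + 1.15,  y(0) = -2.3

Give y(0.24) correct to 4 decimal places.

Heun: k1 = f(s_n, y_n); k2 = f(s_n + h, y_n + h·k1); y_{n+1} = y_n + (h/2)·(k1 + k2).
s=0.000000, y=-2.300000:
  k1 = f(0.000000, -2.300000) = -2.392000
  k2 = f(0.120000, -2.587040) = -2.908442
  y ← -2.300000 + (0.12/2)·(-2.392000 + (-2.908442)) = -2.618026
s=0.120000, y=-2.618026:
  k1 = f(0.120000, -2.618026) = -2.956161
  k2 = f(0.240000, -2.972766) = -3.576859
  y ← -2.618026 + (0.12/2)·(-2.956161 + (-3.576859)) = -3.010008
y(0.24) ≈ -3.0100

-3.0100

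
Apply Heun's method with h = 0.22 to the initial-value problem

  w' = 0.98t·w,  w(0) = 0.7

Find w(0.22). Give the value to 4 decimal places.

Heun: k1 = f(t_n, w_n); k2 = f(t_n + h, w_n + h·k1); w_{n+1} = w_n + (h/2)·(k1 + k2).
t=0.000000, w=0.700000:
  k1 = f(0.000000, 0.700000) = 0.000000
  k2 = f(0.220000, 0.700000) = 0.150920
  w ← 0.700000 + (0.22/2)·(0.000000 + 0.150920) = 0.716601
w(0.22) ≈ 0.7166

0.7166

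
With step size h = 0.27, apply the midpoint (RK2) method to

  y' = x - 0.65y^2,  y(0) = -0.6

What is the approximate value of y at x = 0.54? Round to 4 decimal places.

-0.5944

Midpoint: k1 = f(x_n, y_n); k2 = f(x_n + h/2, y_n + (h/2)·k1); y_{n+1} = y_n + h·k2.
x=0.000000, y=-0.600000:
  k1 = f(0.000000, -0.600000) = -0.234000
  k2 = f(0.135000, -0.631590) = -0.124289
  y ← -0.600000 + 0.27·(-0.124289) = -0.633558
x=0.270000, y=-0.633558:
  k1 = f(0.270000, -0.633558) = 0.009093
  k2 = f(0.405000, -0.632330) = 0.145103
  y ← -0.633558 + 0.27·0.145103 = -0.594380
y(0.54) ≈ -0.5944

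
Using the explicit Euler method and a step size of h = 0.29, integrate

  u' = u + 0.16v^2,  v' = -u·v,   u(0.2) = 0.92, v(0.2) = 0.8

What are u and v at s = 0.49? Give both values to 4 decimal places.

1.2165, 0.5866

Euler on (u,v): u_{n+1} = u_n + h·u', v_{n+1} = v_n + h·v'.
0.200000: (0.920000, 0.800000); f=(1.022400, -0.736000) → (1.216496, 0.586560)
(u(0.49), v(0.49)) ≈ (1.2165, 0.5866)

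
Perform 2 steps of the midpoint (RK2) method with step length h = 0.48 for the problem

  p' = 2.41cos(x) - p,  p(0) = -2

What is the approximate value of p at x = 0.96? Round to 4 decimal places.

Midpoint: k1 = f(x_n, p_n); k2 = f(x_n + h/2, p_n + (h/2)·k1); p_{n+1} = p_n + h·k2.
x=0.000000, p=-2.000000:
  k1 = f(0.000000, -2.000000) = 4.410000
  k2 = f(0.240000, -0.941600) = 3.282525
  p ← -2.000000 + 0.48·3.282525 = -0.424388
x=0.480000, p=-0.424388:
  k1 = f(0.480000, -0.424388) = 2.562046
  k2 = f(0.720000, 0.190503) = 1.621349
  p ← -0.424388 + 0.48·1.621349 = 0.353859
p(0.96) ≈ 0.3539

0.3539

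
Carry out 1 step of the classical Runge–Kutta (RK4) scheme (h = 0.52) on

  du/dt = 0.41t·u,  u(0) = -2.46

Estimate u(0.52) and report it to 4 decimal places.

RK4: k1 = f(t_n, u_n); k2 = f(t_n + h/2, u_n + (h/2)·k1); k3 = f(t_n + h/2, u_n + (h/2)·k2); k4 = f(t_n + h, u_n + h·k3); u_{n+1} = u_n + (h/6)·(k1 + 2k2 + 2k3 + k4).
t=0.000000, u=-2.460000:
  k1 = f(0.000000, -2.460000) = 0.000000
  k2 = f(0.260000, -2.460000) = -0.262236
  k3 = f(0.260000, -2.528181) = -0.269504
  k4 = f(0.520000, -2.600142) = -0.554350
  u ← -2.460000 + (0.52/6)·(k1 + 2k2 + 2k3 + k4) = -2.600212
u(0.52) ≈ -2.6002

-2.6002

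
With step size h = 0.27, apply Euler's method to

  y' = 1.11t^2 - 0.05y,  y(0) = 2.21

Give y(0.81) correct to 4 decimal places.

2.2306

Euler: y_{n+1} = y_n + h·f(t_n, y_n).
t=0.000000, y=2.210000: f=-0.110500 → y ← 2.210000 + 0.27·(-0.110500) = 2.180165
t=0.270000, y=2.180165: f=-0.028089 → y ← 2.180165 + 0.27·(-0.028089) = 2.172581
t=0.540000, y=2.172581: f=0.215047 → y ← 2.172581 + 0.27·0.215047 = 2.230644
y(0.81) ≈ 2.2306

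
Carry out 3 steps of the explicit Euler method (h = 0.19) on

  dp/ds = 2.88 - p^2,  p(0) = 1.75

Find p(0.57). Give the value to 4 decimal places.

1.6993

Euler: p_{n+1} = p_n + h·f(s_n, p_n).
s=0.000000, p=1.750000: f=-0.182500 → p ← 1.750000 + 0.19·(-0.182500) = 1.715325
s=0.190000, p=1.715325: f=-0.062340 → p ← 1.715325 + 0.19·(-0.062340) = 1.703480
s=0.380000, p=1.703480: f=-0.021846 → p ← 1.703480 + 0.19·(-0.021846) = 1.699330
p(0.57) ≈ 1.6993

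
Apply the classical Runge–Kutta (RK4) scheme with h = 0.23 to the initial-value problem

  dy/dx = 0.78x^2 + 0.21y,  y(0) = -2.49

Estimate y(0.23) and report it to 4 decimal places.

-2.6100

RK4: k1 = f(x_n, y_n); k2 = f(x_n + h/2, y_n + (h/2)·k1); k3 = f(x_n + h/2, y_n + (h/2)·k2); k4 = f(x_n + h, y_n + h·k3); y_{n+1} = y_n + (h/6)·(k1 + 2k2 + 2k3 + k4).
x=0.000000, y=-2.490000:
  k1 = f(0.000000, -2.490000) = -0.522900
  k2 = f(0.115000, -2.550134) = -0.525213
  k3 = f(0.115000, -2.550399) = -0.525268
  k4 = f(0.230000, -2.610812) = -0.507008
  y ← -2.490000 + (0.23/6)·(k1 + 2k2 + 2k3 + k4) = -2.610017
y(0.23) ≈ -2.6100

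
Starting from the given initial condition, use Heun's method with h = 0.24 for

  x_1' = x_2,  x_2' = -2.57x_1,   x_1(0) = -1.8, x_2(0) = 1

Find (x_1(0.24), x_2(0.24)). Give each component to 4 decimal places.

-1.4268, 2.0362

Heun on (x_1,x_2): k1 = f(x_n, state_n); k2 = f(x_n + h, state_n + h·k1); state_{n+1} = state_n + (h/2)·(k1 + k2).
0.000000: (-1.800000, 1.000000)
  k1 = (1.000000, 4.626000)
  predictor → (-1.560000, 2.110240)
  k2 = (2.110240, 4.009200)
  → (-1.426771, 2.036224)
(x_1(0.24), x_2(0.24)) ≈ (-1.4268, 2.0362)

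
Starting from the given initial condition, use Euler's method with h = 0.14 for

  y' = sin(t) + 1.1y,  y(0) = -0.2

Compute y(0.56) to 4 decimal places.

-0.2269

Euler: y_{n+1} = y_n + h·f(t_n, y_n).
t=0.000000, y=-0.200000: f=-0.220000 → y ← -0.200000 + 0.14·(-0.220000) = -0.230800
t=0.140000, y=-0.230800: f=-0.114337 → y ← -0.230800 + 0.14·(-0.114337) = -0.246807
t=0.280000, y=-0.246807: f=0.004868 → y ← -0.246807 + 0.14·0.004868 = -0.246126
t=0.420000, y=-0.246126: f=0.137022 → y ← -0.246126 + 0.14·0.137022 = -0.226943
y(0.56) ≈ -0.2269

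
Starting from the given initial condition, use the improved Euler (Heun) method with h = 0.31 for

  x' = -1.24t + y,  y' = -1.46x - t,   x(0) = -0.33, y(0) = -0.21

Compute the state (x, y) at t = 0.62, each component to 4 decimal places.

Heun on (x,y): k1 = f(t_n, state_n); k2 = f(t_n + h, state_n + h·k1); state_{n+1} = state_n + (h/2)·(k1 + k2).
0.000000: (-0.330000, -0.210000)
  k1 = (-0.210000, 0.481800)
  predictor → (-0.395100, -0.060642)
  k2 = (-0.445042, 0.266846)
  → (-0.431532, -0.093960)
0.310000: (-0.431532, -0.093960)
  k1 = (-0.478360, 0.320036)
  predictor → (-0.579823, 0.005251)
  k2 = (-0.763549, 0.226542)
  → (-0.624027, -0.009240)
(x(0.62), y(0.62)) ≈ (-0.6240, -0.0092)

-0.6240, -0.0092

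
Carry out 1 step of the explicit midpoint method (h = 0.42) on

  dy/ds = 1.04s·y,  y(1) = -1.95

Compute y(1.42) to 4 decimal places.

Midpoint: k1 = f(s_n, y_n); k2 = f(s_n + h/2, y_n + (h/2)·k1); y_{n+1} = y_n + h·k2.
s=1.000000, y=-1.950000:
  k1 = f(1.000000, -1.950000) = -2.028000
  k2 = f(1.210000, -2.375880) = -2.989807
  y ← -1.950000 + 0.42·(-2.989807) = -3.205719
y(1.42) ≈ -3.2057

-3.2057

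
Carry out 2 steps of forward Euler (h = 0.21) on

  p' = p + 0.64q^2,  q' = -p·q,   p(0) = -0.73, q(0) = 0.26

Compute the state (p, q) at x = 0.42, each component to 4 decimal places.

Euler on (p,q): p_{n+1} = p_n + h·p', q_{n+1} = q_n + h·q'.
0.000000: (-0.730000, 0.260000); f=(-0.686736, 0.189800) → (-0.874215, 0.299858)
0.210000: (-0.874215, 0.299858); f=(-0.816669, 0.262140) → (-1.045715, 0.354907)
(p(0.42), q(0.42)) ≈ (-1.0457, 0.3549)

-1.0457, 0.3549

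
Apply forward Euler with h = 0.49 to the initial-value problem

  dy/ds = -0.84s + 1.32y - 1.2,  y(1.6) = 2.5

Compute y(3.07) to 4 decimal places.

3.7496

Euler: y_{n+1} = y_n + h·f(s_n, y_n).
s=1.600000, y=2.500000: f=0.756000 → y ← 2.500000 + 0.49·0.756000 = 2.870440
s=2.090000, y=2.870440: f=0.833381 → y ← 2.870440 + 0.49·0.833381 = 3.278797
s=2.580000, y=3.278797: f=0.960812 → y ← 3.278797 + 0.49·0.960812 = 3.749594
y(3.07) ≈ 3.7496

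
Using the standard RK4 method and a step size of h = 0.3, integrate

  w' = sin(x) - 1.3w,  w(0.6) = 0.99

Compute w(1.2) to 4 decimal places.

RK4: k1 = f(x_n, w_n); k2 = f(x_n + h/2, w_n + (h/2)·k1); k3 = f(x_n + h/2, w_n + (h/2)·k2); k4 = f(x_n + h, w_n + h·k3); w_{n+1} = w_n + (h/6)·(k1 + 2k2 + 2k3 + k4).
x=0.600000, w=0.990000:
  k1 = f(0.600000, 0.990000) = -0.722358
  k2 = f(0.750000, 0.881646) = -0.464502
  k3 = f(0.750000, 0.920325) = -0.514783
  k4 = f(0.900000, 0.835565) = -0.302908
  w ← 0.990000 + (0.3/6)·(k1 + 2k2 + 2k3 + k4) = 0.840808
x=0.900000, w=0.840808:
  k1 = f(0.900000, 0.840808) = -0.309724
  k2 = f(1.050000, 0.794350) = -0.165231
  k3 = f(1.050000, 0.816024) = -0.193407
  k4 = f(1.200000, 0.782786) = -0.085583
  w ← 0.840808 + (0.3/6)·(k1 + 2k2 + 2k3 + k4) = 0.785179
w(1.2) ≈ 0.7852

0.7852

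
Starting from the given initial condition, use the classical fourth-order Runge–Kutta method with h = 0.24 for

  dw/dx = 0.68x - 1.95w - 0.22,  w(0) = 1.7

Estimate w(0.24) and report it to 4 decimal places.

1.0397

RK4: k1 = f(x_n, w_n); k2 = f(x_n + h/2, w_n + (h/2)·k1); k3 = f(x_n + h/2, w_n + (h/2)·k2); k4 = f(x_n + h, w_n + h·k3); w_{n+1} = w_n + (h/6)·(k1 + 2k2 + 2k3 + k4).
x=0.000000, w=1.700000:
  k1 = f(0.000000, 1.700000) = -3.535000
  k2 = f(0.120000, 1.275800) = -2.626210
  k3 = f(0.120000, 1.384855) = -2.838867
  k4 = f(0.240000, 1.018672) = -2.043210
  w ← 1.700000 + (0.24/6)·(k1 + 2k2 + 2k3 + k4) = 1.039665
w(0.24) ≈ 1.0397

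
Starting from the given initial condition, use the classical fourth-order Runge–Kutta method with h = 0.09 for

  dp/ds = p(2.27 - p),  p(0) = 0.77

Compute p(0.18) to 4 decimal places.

RK4: k1 = f(s_n, p_n); k2 = f(s_n + h/2, p_n + (h/2)·k1); k3 = f(s_n + h/2, p_n + (h/2)·k2); k4 = f(s_n + h, p_n + h·k3); p_{n+1} = p_n + (h/6)·(k1 + 2k2 + 2k3 + k4).
s=0.000000, p=0.770000:
  k1 = f(0.000000, 0.770000) = 1.155000
  k2 = f(0.045000, 0.821975) = 1.190240
  k3 = f(0.045000, 0.823561) = 1.191231
  k4 = f(0.090000, 0.877211) = 1.221770
  p ← 0.770000 + (0.09/6)·(k1 + 2k2 + 2k3 + k4) = 0.877096
s=0.090000, p=0.877096:
  k1 = f(0.090000, 0.877096) = 1.221710
  k2 = f(0.135000, 0.932073) = 1.247045
  k3 = f(0.135000, 0.933213) = 1.247507
  k4 = f(0.180000, 0.989371) = 1.267017
  p ← 0.877096 + (0.09/6)·(k1 + 2k2 + 2k3 + k4) = 0.989263
p(0.18) ≈ 0.9893

0.9893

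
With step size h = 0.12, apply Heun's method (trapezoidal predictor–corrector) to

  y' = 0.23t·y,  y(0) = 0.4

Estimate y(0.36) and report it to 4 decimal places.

Heun: k1 = f(t_n, y_n); k2 = f(t_n + h, y_n + h·k1); y_{n+1} = y_n + (h/2)·(k1 + k2).
t=0.000000, y=0.400000:
  k1 = f(0.000000, 0.400000) = 0.000000
  k2 = f(0.120000, 0.400000) = 0.011040
  y ← 0.400000 + (0.12/2)·(0.000000 + 0.011040) = 0.400662
t=0.120000, y=0.400662:
  k1 = f(0.120000, 0.400662) = 0.011058
  k2 = f(0.240000, 0.401989) = 0.022190
  y ← 0.400662 + (0.12/2)·(0.011058 + 0.022190) = 0.402657
t=0.240000, y=0.402657:
  k1 = f(0.240000, 0.402657) = 0.022227
  k2 = f(0.360000, 0.405324) = 0.033561
  y ← 0.402657 + (0.12/2)·(0.022227 + 0.033561) = 0.406005
y(0.36) ≈ 0.4060

0.4060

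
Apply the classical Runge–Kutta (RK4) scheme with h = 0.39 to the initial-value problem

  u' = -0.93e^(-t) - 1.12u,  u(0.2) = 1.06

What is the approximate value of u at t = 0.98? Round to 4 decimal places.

RK4: k1 = f(t_n, u_n); k2 = f(t_n + h/2, u_n + (h/2)·k1); k3 = f(t_n + h/2, u_n + (h/2)·k2); k4 = f(t_n + h, u_n + h·k3); u_{n+1} = u_n + (h/6)·(k1 + 2k2 + 2k3 + k4).
t=0.200000, u=1.060000:
  k1 = f(0.200000, 1.060000) = -1.948620
  k2 = f(0.395000, 0.680019) = -1.388144
  k3 = f(0.395000, 0.789312) = -1.510552
  k4 = f(0.590000, 0.470885) = -1.042915
  u ← 1.060000 + (0.39/6)·(k1 + 2k2 + 2k3 + k4) = 0.488720
t=0.590000, u=0.488720:
  k1 = f(0.590000, 0.488720) = -1.062891
  k2 = f(0.785000, 0.281456) = -0.739422
  k3 = f(0.785000, 0.344532) = -0.810068
  k4 = f(0.980000, 0.172793) = -0.542568
  u ← 0.488720 + (0.39/6)·(k1 + 2k2 + 2k3 + k4) = 0.182931
u(0.98) ≈ 0.1829

0.1829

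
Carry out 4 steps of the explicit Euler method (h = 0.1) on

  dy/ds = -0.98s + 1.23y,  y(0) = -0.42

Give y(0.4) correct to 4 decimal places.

-0.7318

Euler: y_{n+1} = y_n + h·f(s_n, y_n).
s=0.000000, y=-0.420000: f=-0.516600 → y ← -0.420000 + 0.1·(-0.516600) = -0.471660
s=0.100000, y=-0.471660: f=-0.678142 → y ← -0.471660 + 0.1·(-0.678142) = -0.539474
s=0.200000, y=-0.539474: f=-0.859553 → y ← -0.539474 + 0.1·(-0.859553) = -0.625430
s=0.300000, y=-0.625430: f=-1.063278 → y ← -0.625430 + 0.1·(-1.063278) = -0.731757
y(0.4) ≈ -0.7318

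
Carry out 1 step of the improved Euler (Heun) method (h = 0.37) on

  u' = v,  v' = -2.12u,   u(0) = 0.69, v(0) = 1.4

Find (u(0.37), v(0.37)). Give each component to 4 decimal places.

1.1079, 0.6556

Heun on (u,v): k1 = f(x_n, state_n); k2 = f(x_n + h, state_n + h·k1); state_{n+1} = state_n + (h/2)·(k1 + k2).
0.000000: (0.690000, 1.400000)
  k1 = (1.400000, -1.462800)
  predictor → (1.208000, 0.858764)
  k2 = (0.858764, -2.560960)
  → (1.107871, 0.655604)
(u(0.37), v(0.37)) ≈ (1.1079, 0.6556)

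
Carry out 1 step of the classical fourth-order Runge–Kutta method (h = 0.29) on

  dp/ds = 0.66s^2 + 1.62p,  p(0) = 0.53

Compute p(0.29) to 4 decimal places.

RK4: k1 = f(s_n, p_n); k2 = f(s_n + h/2, p_n + (h/2)·k1); k3 = f(s_n + h/2, p_n + (h/2)·k2); k4 = f(s_n + h, p_n + h·k3); p_{n+1} = p_n + (h/6)·(k1 + 2k2 + 2k3 + k4).
s=0.000000, p=0.530000:
  k1 = f(0.000000, 0.530000) = 0.858600
  k2 = f(0.145000, 0.654497) = 1.074162
  k3 = f(0.145000, 0.685753) = 1.124797
  k4 = f(0.290000, 0.856191) = 1.442536
  p ← 0.530000 + (0.29/6)·(k1 + 2k2 + 2k3 + k4) = 0.853788
p(0.29) ≈ 0.8538

0.8538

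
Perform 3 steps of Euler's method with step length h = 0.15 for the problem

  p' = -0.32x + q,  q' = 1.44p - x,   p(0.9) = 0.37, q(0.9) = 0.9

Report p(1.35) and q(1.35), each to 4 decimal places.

Euler on (p,q): p_{n+1} = p_n + h·p', q_{n+1} = q_n + h·q'.
0.900000: (0.370000, 0.900000); f=(0.612000, -0.367200) → (0.461800, 0.844920)
1.050000: (0.461800, 0.844920); f=(0.508920, -0.385008) → (0.538138, 0.787169)
1.200000: (0.538138, 0.787169); f=(0.403169, -0.425081) → (0.598613, 0.723407)
(p(1.35), q(1.35)) ≈ (0.5986, 0.7234)

0.5986, 0.7234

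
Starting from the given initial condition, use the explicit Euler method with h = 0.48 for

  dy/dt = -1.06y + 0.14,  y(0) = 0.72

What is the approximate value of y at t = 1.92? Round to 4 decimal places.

0.1663

Euler: y_{n+1} = y_n + h·f(t_n, y_n).
t=0.000000, y=0.720000: f=-0.623200 → y ← 0.720000 + 0.48·(-0.623200) = 0.420864
t=0.480000, y=0.420864: f=-0.306116 → y ← 0.420864 + 0.48·(-0.306116) = 0.273928
t=0.960000, y=0.273928: f=-0.150364 → y ← 0.273928 + 0.48·(-0.150364) = 0.201754
t=1.440000, y=0.201754: f=-0.073859 → y ← 0.201754 + 0.48·(-0.073859) = 0.166301
y(1.92) ≈ 0.1663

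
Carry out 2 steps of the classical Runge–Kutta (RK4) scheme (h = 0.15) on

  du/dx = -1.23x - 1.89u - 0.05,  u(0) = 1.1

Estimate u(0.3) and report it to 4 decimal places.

RK4: k1 = f(x_n, u_n); k2 = f(x_n + h/2, u_n + (h/2)·k1); k3 = f(x_n + h/2, u_n + (h/2)·k2); k4 = f(x_n + h, u_n + h·k3); u_{n+1} = u_n + (h/6)·(k1 + 2k2 + 2k3 + k4).
x=0.000000, u=1.100000:
  k1 = f(0.000000, 1.100000) = -2.129000
  k2 = f(0.075000, 0.940325) = -1.919464
  k3 = f(0.075000, 0.956040) = -1.949166
  k4 = f(0.150000, 0.807625) = -1.760911
  u ← 1.100000 + (0.15/6)·(k1 + 2k2 + 2k3 + k4) = 0.809321
x=0.150000, u=0.809321:
  k1 = f(0.150000, 0.809321) = -1.764116
  k2 = f(0.225000, 0.677012) = -1.606303
  k3 = f(0.225000, 0.688848) = -1.628673
  k4 = f(0.300000, 0.565020) = -1.486887
  u ← 0.809321 + (0.15/6)·(k1 + 2k2 + 2k3 + k4) = 0.566297
u(0.3) ≈ 0.5663

0.5663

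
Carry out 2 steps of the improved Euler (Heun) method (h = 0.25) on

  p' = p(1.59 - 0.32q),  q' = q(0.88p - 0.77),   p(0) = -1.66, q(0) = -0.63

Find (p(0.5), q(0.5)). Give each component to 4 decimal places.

Heun on (p,q): k1 = f(x_n, state_n); k2 = f(x_n + h, state_n + h·k1); state_{n+1} = state_n + (h/2)·(k1 + k2).
0.000000: (-1.660000, -0.630000)
  k1 = (-2.974056, 1.405404)
  predictor → (-2.403514, -0.278649)
  k2 = (-4.035903, 0.803928)
  → (-2.536245, -0.353833)
0.250000: (-2.536245, -0.353833)
  k1 = (-4.319800, 1.062171)
  predictor → (-3.616195, -0.088291)
  k2 = (-5.851918, 0.348947)
  → (-3.807710, -0.177444)
(p(0.5), q(0.5)) ≈ (-3.8077, -0.1774)

-3.8077, -0.1774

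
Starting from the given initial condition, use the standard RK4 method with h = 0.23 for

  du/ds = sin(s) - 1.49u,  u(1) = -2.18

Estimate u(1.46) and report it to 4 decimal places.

-0.7847

RK4: k1 = f(s_n, u_n); k2 = f(s_n + h/2, u_n + (h/2)·k1); k3 = f(s_n + h/2, u_n + (h/2)·k2); k4 = f(s_n + h, u_n + h·k3); u_{n+1} = u_n + (h/6)·(k1 + 2k2 + 2k3 + k4).
s=1.000000, u=-2.180000:
  k1 = f(1.000000, -2.180000) = 4.089671
  k2 = f(1.115000, -1.709688) = 3.445346
  k3 = f(1.115000, -1.783785) = 3.555751
  k4 = f(1.230000, -1.362177) = 2.972133
  u ← -2.180000 + (0.23/6)·(k1 + 2k2 + 2k3 + k4) = -1.372547
s=1.230000, u=-1.372547:
  k1 = f(1.230000, -1.372547) = 2.987584
  k2 = f(1.345000, -1.028975) = 2.507788
  k3 = f(1.345000, -1.084151) = 2.590001
  k4 = f(1.460000, -0.776846) = 2.151370
  u ← -1.372547 + (0.23/6)·(k1 + 2k2 + 2k3 + k4) = -0.784723
u(1.46) ≈ -0.7847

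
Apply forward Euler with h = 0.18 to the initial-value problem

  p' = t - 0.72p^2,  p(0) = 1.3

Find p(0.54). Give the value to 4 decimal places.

0.9068

Euler: p_{n+1} = p_n + h·f(t_n, p_n).
t=0.000000, p=1.300000: f=-1.216800 → p ← 1.300000 + 0.18·(-1.216800) = 1.080976
t=0.180000, p=1.080976: f=-0.661327 → p ← 1.080976 + 0.18·(-0.661327) = 0.961937
t=0.360000, p=0.961937: f=-0.306233 → p ← 0.961937 + 0.18·(-0.306233) = 0.906815
p(0.54) ≈ 0.9068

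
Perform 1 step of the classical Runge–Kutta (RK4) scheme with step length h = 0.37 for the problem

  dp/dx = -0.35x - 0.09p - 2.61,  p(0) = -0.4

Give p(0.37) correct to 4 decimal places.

-1.3604

RK4: k1 = f(x_n, p_n); k2 = f(x_n + h/2, p_n + (h/2)·k1); k3 = f(x_n + h/2, p_n + (h/2)·k2); k4 = f(x_n + h, p_n + h·k3); p_{n+1} = p_n + (h/6)·(k1 + 2k2 + 2k3 + k4).
x=0.000000, p=-0.400000:
  k1 = f(0.000000, -0.400000) = -2.574000
  k2 = f(0.185000, -0.876190) = -2.595893
  k3 = f(0.185000, -0.880240) = -2.595528
  k4 = f(0.370000, -1.360346) = -2.617069
  p ← -0.400000 + (0.37/6)·(k1 + 2k2 + 2k3 + k4) = -1.360391
p(0.37) ≈ -1.3604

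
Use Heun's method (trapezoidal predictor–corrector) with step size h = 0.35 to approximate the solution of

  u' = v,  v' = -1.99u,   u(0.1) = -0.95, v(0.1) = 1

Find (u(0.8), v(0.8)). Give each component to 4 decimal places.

Heun on (u,v): k1 = f(t_n, state_n); k2 = f(t_n + h, state_n + h·k1); state_{n+1} = state_n + (h/2)·(k1 + k2).
0.100000: (-0.950000, 1.000000)
  k1 = (1.000000, 1.890500)
  predictor → (-0.600000, 1.661675)
  k2 = (1.661675, 1.194000)
  → (-0.484207, 1.539788)
0.450000: (-0.484207, 1.539788)
  k1 = (1.539788, 0.963572)
  predictor → (0.054719, 1.877038)
  k2 = (1.877038, -0.108890)
  → (0.113738, 1.689357)
(u(0.8), v(0.8)) ≈ (0.1137, 1.6894)

0.1137, 1.6894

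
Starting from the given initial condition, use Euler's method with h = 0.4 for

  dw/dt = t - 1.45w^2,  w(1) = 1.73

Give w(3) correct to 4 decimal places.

1.3780

Euler: w_{n+1} = w_n + h·f(t_n, w_n).
t=1.000000, w=1.730000: f=-3.339705 → w ← 1.730000 + 0.4·(-3.339705) = 0.394118
t=1.400000, w=0.394118: f=1.174773 → w ← 0.394118 + 0.4·1.174773 = 0.864027
t=1.800000, w=0.864027: f=0.717513 → w ← 0.864027 + 0.4·0.717513 = 1.151032
t=2.200000, w=1.151032: f=0.278931 → w ← 1.151032 + 0.4·0.278931 = 1.262605
t=2.600000, w=1.262605: f=0.288453 → w ← 1.262605 + 0.4·0.288453 = 1.377986
w(3) ≈ 1.3780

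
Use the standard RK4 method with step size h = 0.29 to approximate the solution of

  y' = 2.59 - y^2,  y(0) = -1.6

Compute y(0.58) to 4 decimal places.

-1.5501

RK4: k1 = f(t_n, y_n); k2 = f(t_n + h/2, y_n + (h/2)·k1); k3 = f(t_n + h/2, y_n + (h/2)·k2); k4 = f(t_n + h, y_n + h·k3); y_{n+1} = y_n + (h/6)·(k1 + 2k2 + 2k3 + k4).
t=0.000000, y=-1.600000:
  k1 = f(0.000000, -1.600000) = 0.030000
  k2 = f(0.145000, -1.595650) = 0.043901
  k3 = f(0.145000, -1.593634) = 0.050330
  k4 = f(0.290000, -1.585404) = 0.076493
  y ← -1.600000 + (0.29/6)·(k1 + 2k2 + 2k3 + k4) = -1.585744
t=0.290000, y=-1.585744:
  k1 = f(0.290000, -1.585744) = 0.075416
  k2 = f(0.435000, -1.574809) = 0.109978
  k3 = f(0.435000, -1.569797) = 0.125737
  k4 = f(0.580000, -1.549280) = 0.189731
  y ← -1.585744 + (0.29/6)·(k1 + 2k2 + 2k3 + k4) = -1.550143
y(0.58) ≈ -1.5501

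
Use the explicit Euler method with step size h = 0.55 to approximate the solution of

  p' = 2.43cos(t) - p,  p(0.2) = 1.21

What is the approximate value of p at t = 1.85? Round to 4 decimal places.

1.1731

Euler: p_{n+1} = p_n + h·f(t_n, p_n).
t=0.200000, p=1.210000: f=1.171562 → p ← 1.210000 + 0.55·1.171562 = 1.854359
t=0.750000, p=1.854359: f=-0.076355 → p ← 1.854359 + 0.55·(-0.076355) = 1.812364
t=1.300000, p=1.812364: f=-1.162342 → p ← 1.812364 + 0.55·(-1.162342) = 1.173076
p(1.85) ≈ 1.1731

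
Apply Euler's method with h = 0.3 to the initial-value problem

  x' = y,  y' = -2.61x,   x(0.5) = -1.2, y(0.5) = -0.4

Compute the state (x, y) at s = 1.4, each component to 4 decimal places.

-0.6862, 2.4800

Euler on (x,y): x_{n+1} = x_n + h·x', y_{n+1} = y_n + h·y'.
0.500000: (-1.200000, -0.400000); f=(-0.400000, 3.132000) → (-1.320000, 0.539600)
0.800000: (-1.320000, 0.539600); f=(0.539600, 3.445200) → (-1.158120, 1.573160)
1.100000: (-1.158120, 1.573160); f=(1.573160, 3.022693) → (-0.686172, 2.479968)
(x(1.4), y(1.4)) ≈ (-0.6862, 2.4800)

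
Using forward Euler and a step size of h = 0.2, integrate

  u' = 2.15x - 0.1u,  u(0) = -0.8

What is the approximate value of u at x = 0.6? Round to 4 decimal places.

Euler: u_{n+1} = u_n + h·f(x_n, u_n).
x=0.000000, u=-0.800000: f=0.080000 → u ← -0.800000 + 0.2·0.080000 = -0.784000
x=0.200000, u=-0.784000: f=0.508400 → u ← -0.784000 + 0.2·0.508400 = -0.682320
x=0.400000, u=-0.682320: f=0.928232 → u ← -0.682320 + 0.2·0.928232 = -0.496674
u(0.6) ≈ -0.4967

-0.4967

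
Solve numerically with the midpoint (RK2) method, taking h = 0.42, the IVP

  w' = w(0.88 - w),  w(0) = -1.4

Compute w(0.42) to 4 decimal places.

-3.9654

Midpoint: k1 = f(t_n, w_n); k2 = f(t_n + h/2, w_n + (h/2)·k1); w_{n+1} = w_n + h·k2.
t=0.000000, w=-1.400000:
  k1 = f(0.000000, -1.400000) = -3.192000
  k2 = f(0.210000, -2.070320) = -6.108107
  w ← -1.400000 + 0.42·(-6.108107) = -3.965405
w(0.42) ≈ -3.9654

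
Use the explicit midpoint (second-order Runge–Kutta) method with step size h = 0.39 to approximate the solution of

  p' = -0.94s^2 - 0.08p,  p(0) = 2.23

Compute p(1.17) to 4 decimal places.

Midpoint: k1 = f(s_n, p_n); k2 = f(s_n + h/2, p_n + (h/2)·k1); p_{n+1} = p_n + h·k2.
s=0.000000, p=2.230000:
  k1 = f(0.000000, 2.230000) = -0.178400
  k2 = f(0.195000, 2.195212) = -0.211360
  p ← 2.230000 + 0.39·(-0.211360) = 2.147569
s=0.390000, p=2.147569:
  k1 = f(0.390000, 2.147569) = -0.314780
  k2 = f(0.585000, 2.086187) = -0.488586
  p ← 2.147569 + 0.39·(-0.488586) = 1.957021
s=0.780000, p=1.957021:
  k1 = f(0.780000, 1.957021) = -0.728458
  k2 = f(0.975000, 1.814971) = -1.038785
  p ← 1.957021 + 0.39·(-1.038785) = 1.551894
p(1.17) ≈ 1.5519

1.5519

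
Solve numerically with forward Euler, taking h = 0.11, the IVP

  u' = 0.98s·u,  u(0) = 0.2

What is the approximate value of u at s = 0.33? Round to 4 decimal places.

0.2072

Euler: u_{n+1} = u_n + h·f(s_n, u_n).
s=0.000000, u=0.200000: f=0.000000 → u ← 0.200000 + 0.11·0.000000 = 0.200000
s=0.110000, u=0.200000: f=0.021560 → u ← 0.200000 + 0.11·0.021560 = 0.202372
s=0.220000, u=0.202372: f=0.043631 → u ← 0.202372 + 0.11·0.043631 = 0.207171
u(0.33) ≈ 0.2072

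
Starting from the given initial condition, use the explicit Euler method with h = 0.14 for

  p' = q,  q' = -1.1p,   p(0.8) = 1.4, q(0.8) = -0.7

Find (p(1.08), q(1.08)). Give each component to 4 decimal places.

1.1738, -1.1161

Euler on (p,q): p_{n+1} = p_n + h·p', q_{n+1} = q_n + h·q'.
0.800000: (1.400000, -0.700000); f=(-0.700000, -1.540000) → (1.302000, -0.915600)
0.940000: (1.302000, -0.915600); f=(-0.915600, -1.432200) → (1.173816, -1.116108)
(p(1.08), q(1.08)) ≈ (1.1738, -1.1161)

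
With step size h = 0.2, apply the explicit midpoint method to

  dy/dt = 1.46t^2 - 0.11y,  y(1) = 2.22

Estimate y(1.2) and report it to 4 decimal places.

2.5218

Midpoint: k1 = f(t_n, y_n); k2 = f(t_n + h/2, y_n + (h/2)·k1); y_{n+1} = y_n + h·k2.
t=1.000000, y=2.220000:
  k1 = f(1.000000, 2.220000) = 1.215800
  k2 = f(1.100000, 2.341580) = 1.509026
  y ← 2.220000 + 0.2·1.509026 = 2.521805
y(1.2) ≈ 2.5218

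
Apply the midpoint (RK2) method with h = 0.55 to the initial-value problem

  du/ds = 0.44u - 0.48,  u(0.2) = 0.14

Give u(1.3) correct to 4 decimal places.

-0.4459

Midpoint: k1 = f(s_n, u_n); k2 = f(s_n + h/2, u_n + (h/2)·k1); u_{n+1} = u_n + h·k2.
s=0.200000, u=0.140000:
  k1 = f(0.200000, 0.140000) = -0.418400
  k2 = f(0.475000, 0.024940) = -0.469026
  u ← 0.140000 + 0.55·(-0.469026) = -0.117965
s=0.750000, u=-0.117965:
  k1 = f(0.750000, -0.117965) = -0.531904
  k2 = f(1.025000, -0.264238) = -0.596265
  u ← -0.117965 + 0.55·(-0.596265) = -0.445910
u(1.3) ≈ -0.4459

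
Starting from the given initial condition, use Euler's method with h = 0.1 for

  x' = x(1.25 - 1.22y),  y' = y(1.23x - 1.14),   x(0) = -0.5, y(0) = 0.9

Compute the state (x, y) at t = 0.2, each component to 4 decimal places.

Euler on (x,y): x_{n+1} = x_n + h·x', y_{n+1} = y_n + h·y'.
0.000000: (-0.500000, 0.900000); f=(-0.076000, -1.579500) → (-0.507600, 0.742050)
0.100000: (-0.507600, 0.742050); f=(-0.174969, -1.309234) → (-0.525097, 0.611127)
(x(0.2), y(0.2)) ≈ (-0.5251, 0.6111)

-0.5251, 0.6111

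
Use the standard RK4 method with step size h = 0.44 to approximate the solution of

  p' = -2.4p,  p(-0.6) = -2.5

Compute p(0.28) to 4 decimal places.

-0.3188

RK4: k1 = f(t_n, p_n); k2 = f(t_n + h/2, p_n + (h/2)·k1); k3 = f(t_n + h/2, p_n + (h/2)·k2); k4 = f(t_n + h, p_n + h·k3); p_{n+1} = p_n + (h/6)·(k1 + 2k2 + 2k3 + k4).
t=-0.600000, p=-2.500000:
  k1 = f(-0.600000, -2.500000) = 6.000000
  k2 = f(-0.380000, -1.180000) = 2.832000
  k3 = f(-0.380000, -1.876960) = 4.504704
  k4 = f(-0.160000, -0.517930) = 1.243033
  p ← -2.500000 + (0.44/6)·(k1 + 2k2 + 2k3 + k4) = -0.892794
t=-0.160000, p=-0.892794:
  k1 = f(-0.160000, -0.892794) = 2.142706
  k2 = f(0.060000, -0.421399) = 1.011357
  k3 = f(0.060000, -0.670296) = 1.608710
  k4 = f(0.280000, -0.184962) = 0.443909
  p ← -0.892794 + (0.44/6)·(k1 + 2k2 + 2k3 + k4) = -0.318833
p(0.28) ≈ -0.3188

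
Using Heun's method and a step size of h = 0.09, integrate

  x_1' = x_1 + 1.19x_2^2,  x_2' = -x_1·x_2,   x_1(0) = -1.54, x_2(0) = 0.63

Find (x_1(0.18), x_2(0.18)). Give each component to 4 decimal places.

Heun on (x_1,x_2): k1 = f(x_n, state_n); k2 = f(x_n + h, state_n + h·k1); state_{n+1} = state_n + (h/2)·(k1 + k2).
0.000000: (-1.540000, 0.630000)
  k1 = (-1.067689, 0.970200)
  predictor → (-1.636092, 0.717318)
  k2 = (-1.023783, 1.173598)
  → (-1.634116, 0.726471)
0.090000: (-1.634116, 0.726471)
  k1 = (-1.006082, 1.187138)
  predictor → (-1.724664, 0.833313)
  k2 = (-0.898314, 1.437185)
  → (-1.719814, 0.844565)
(x_1(0.18), x_2(0.18)) ≈ (-1.7198, 0.8446)

-1.7198, 0.8446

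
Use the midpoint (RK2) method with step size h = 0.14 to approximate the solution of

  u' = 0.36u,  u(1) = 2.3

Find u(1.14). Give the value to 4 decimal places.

Midpoint: k1 = f(t_n, u_n); k2 = f(t_n + h/2, u_n + (h/2)·k1); u_{n+1} = u_n + h·k2.
t=1.000000, u=2.300000:
  k1 = f(1.000000, 2.300000) = 0.828000
  k2 = f(1.070000, 2.357960) = 0.848866
  u ← 2.300000 + 0.14·0.848866 = 2.418841
u(1.14) ≈ 2.4188

2.4188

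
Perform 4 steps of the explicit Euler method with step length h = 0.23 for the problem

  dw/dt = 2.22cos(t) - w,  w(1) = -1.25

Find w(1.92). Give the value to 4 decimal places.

-0.2295

Euler: w_{n+1} = w_n + h·f(t_n, w_n).
t=1.000000, w=-1.250000: f=2.449471 → w ← -1.250000 + 0.23·2.449471 = -0.686622
t=1.230000, w=-0.686622: f=1.428629 → w ← -0.686622 + 0.23·1.428629 = -0.358037
t=1.460000, w=-0.358037: f=0.603502 → w ← -0.358037 + 0.23·0.603502 = -0.219231
t=1.690000, w=-0.219231: f=-0.044774 → w ← -0.219231 + 0.23·(-0.044774) = -0.229530
w(1.92) ≈ -0.2295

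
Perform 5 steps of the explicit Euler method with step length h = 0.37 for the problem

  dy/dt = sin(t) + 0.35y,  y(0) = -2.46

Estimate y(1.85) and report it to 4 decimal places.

Euler: y_{n+1} = y_n + h·f(t_n, y_n).
t=0.000000, y=-2.460000: f=-0.861000 → y ← -2.460000 + 0.37·(-0.861000) = -2.778570
t=0.370000, y=-2.778570: f=-0.610884 → y ← -2.778570 + 0.37·(-0.610884) = -3.004597
t=0.740000, y=-3.004597: f=-0.377321 → y ← -3.004597 + 0.37·(-0.377321) = -3.144206
t=1.110000, y=-3.144206: f=-0.204773 → y ← -3.144206 + 0.37·(-0.204773) = -3.219972
t=1.480000, y=-3.219972: f=-0.131109 → y ← -3.219972 + 0.37·(-0.131109) = -3.268483
y(1.85) ≈ -3.2685

-3.2685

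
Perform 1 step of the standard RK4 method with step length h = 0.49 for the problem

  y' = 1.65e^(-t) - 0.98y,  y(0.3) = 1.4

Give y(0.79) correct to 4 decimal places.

RK4: k1 = f(t_n, y_n); k2 = f(t_n + h/2, y_n + (h/2)·k1); k3 = f(t_n + h/2, y_n + (h/2)·k2); k4 = f(t_n + h, y_n + h·k3); y_{n+1} = y_n + (h/6)·(k1 + 2k2 + 2k3 + k4).
t=0.300000, y=1.400000:
  k1 = f(0.300000, 1.400000) = -0.149650
  k2 = f(0.545000, 1.363336) = -0.379330
  k3 = f(0.545000, 1.307064) = -0.324184
  k4 = f(0.790000, 1.241150) = -0.467483
  y ← 1.400000 + (0.49/6)·(k1 + 2k2 + 2k3 + k4) = 1.234694
y(0.79) ≈ 1.2347

1.2347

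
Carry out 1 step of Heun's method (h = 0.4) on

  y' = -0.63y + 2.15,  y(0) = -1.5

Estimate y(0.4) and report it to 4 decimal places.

-0.4180

Heun: k1 = f(t_n, y_n); k2 = f(t_n + h, y_n + h·k1); y_{n+1} = y_n + (h/2)·(k1 + k2).
t=0.000000, y=-1.500000:
  k1 = f(0.000000, -1.500000) = 3.095000
  k2 = f(0.400000, -0.262000) = 2.315060
  y ← -1.500000 + (0.4/2)·(3.095000 + 2.315060) = -0.417988
y(0.4) ≈ -0.4180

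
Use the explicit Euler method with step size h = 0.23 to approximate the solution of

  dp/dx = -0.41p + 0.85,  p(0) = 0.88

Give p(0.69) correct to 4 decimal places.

Euler: p_{n+1} = p_n + h·f(x_n, p_n).
x=0.000000, p=0.880000: f=0.489200 → p ← 0.880000 + 0.23·0.489200 = 0.992516
x=0.230000, p=0.992516: f=0.443068 → p ← 0.992516 + 0.23·0.443068 = 1.094422
x=0.460000, p=1.094422: f=0.401287 → p ← 1.094422 + 0.23·0.401287 = 1.186718
p(0.69) ≈ 1.1867

1.1867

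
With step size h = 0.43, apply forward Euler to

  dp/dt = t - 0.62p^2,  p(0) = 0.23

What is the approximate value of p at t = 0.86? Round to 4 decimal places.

Euler: p_{n+1} = p_n + h·f(t_n, p_n).
t=0.000000, p=0.230000: f=-0.032798 → p ← 0.230000 + 0.43·(-0.032798) = 0.215897
t=0.430000, p=0.215897: f=0.401101 → p ← 0.215897 + 0.43·0.401101 = 0.388370
p(0.86) ≈ 0.3884

0.3884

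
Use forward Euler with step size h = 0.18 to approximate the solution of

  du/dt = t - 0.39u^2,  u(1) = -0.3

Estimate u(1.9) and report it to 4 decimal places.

0.8833

Euler: u_{n+1} = u_n + h·f(t_n, u_n).
t=1.000000, u=-0.300000: f=0.964900 → u ← -0.300000 + 0.18·0.964900 = -0.126318
t=1.180000, u=-0.126318: f=1.173777 → u ← -0.126318 + 0.18·1.173777 = 0.084962
t=1.360000, u=0.084962: f=1.357185 → u ← 0.084962 + 0.18·1.357185 = 0.329255
t=1.540000, u=0.329255: f=1.497721 → u ← 0.329255 + 0.18·1.497721 = 0.598845
t=1.720000, u=0.598845: f=1.580140 → u ← 0.598845 + 0.18·1.580140 = 0.883270
u(1.9) ≈ 0.8833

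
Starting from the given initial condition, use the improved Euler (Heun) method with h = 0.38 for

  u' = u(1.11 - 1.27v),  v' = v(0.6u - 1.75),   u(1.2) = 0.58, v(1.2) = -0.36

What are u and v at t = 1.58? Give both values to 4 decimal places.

0.9854, -0.2259

Heun on (u,v): k1 = f(t_n, state_n); k2 = f(t_n + h, state_n + h·k1); state_{n+1} = state_n + (h/2)·(k1 + k2).
1.200000: (0.580000, -0.360000)
  k1 = (0.908976, 0.504720)
  predictor → (0.925411, -0.168206)
  k2 = (1.224894, 0.200965)
  → (0.985435, -0.225920)
(u(1.58), v(1.58)) ≈ (0.9854, -0.2259)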